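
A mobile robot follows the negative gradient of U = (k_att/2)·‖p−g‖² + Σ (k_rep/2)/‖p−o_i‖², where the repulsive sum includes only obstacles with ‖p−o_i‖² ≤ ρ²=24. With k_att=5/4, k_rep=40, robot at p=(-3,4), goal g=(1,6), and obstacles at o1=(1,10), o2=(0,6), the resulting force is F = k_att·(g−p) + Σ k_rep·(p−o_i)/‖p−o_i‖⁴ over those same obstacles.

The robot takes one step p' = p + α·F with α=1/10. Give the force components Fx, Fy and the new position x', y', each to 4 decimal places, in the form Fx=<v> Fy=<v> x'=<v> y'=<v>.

Fx=4.2899 Fy=2.0266 x'=-2.5710 y'=4.2027

F_att = 5/4·(g−p) = 5/4·(4,2) = (5.0000,2.5000)
o1: d²=52 > ρ²=24 → inactive
o2: d²=13 ≤ ρ²=24; F_rep = 40·(-3,-2)/13² = (-0.7101,-0.4734)
F = F_att + ΣF_rep = (4.2899,2.0266)
p' = p + 1/10·F = (-2.5710,4.2027)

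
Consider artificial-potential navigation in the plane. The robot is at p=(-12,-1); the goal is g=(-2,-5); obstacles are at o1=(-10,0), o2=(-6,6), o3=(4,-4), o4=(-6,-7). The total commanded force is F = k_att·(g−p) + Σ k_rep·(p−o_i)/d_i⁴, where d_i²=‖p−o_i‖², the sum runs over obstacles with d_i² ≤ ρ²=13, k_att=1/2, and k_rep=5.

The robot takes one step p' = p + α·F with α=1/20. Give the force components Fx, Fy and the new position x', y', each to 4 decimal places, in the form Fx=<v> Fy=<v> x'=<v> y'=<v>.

F_att = 1/2·(g−p) = 1/2·(10,-4) = (5.0000,-2.0000)
o1: d²=5 ≤ ρ²=13; F_rep = 5·(-2,-1)/5² = (-0.4000,-0.2000)
o2: d²=85 > ρ²=13 → inactive
o3: d²=265 > ρ²=13 → inactive
o4: d²=72 > ρ²=13 → inactive
F = F_att + ΣF_rep = (4.6000,-2.2000)
p' = p + 1/20·F = (-11.7700,-1.1100)

Fx=4.6000 Fy=-2.2000 x'=-11.7700 y'=-1.1100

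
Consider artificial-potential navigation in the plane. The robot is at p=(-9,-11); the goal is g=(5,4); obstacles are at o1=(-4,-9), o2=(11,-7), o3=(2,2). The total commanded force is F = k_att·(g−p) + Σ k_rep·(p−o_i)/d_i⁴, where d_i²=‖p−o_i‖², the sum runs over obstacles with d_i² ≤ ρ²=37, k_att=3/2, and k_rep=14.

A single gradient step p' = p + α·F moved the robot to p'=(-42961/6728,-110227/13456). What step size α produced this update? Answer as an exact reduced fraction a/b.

α = 1/8

F_att = 3/2·(g−p) = 3/2·(14,15) = (21.0000,22.5000)
o1: d²=29 ≤ ρ²=37; F_rep = 14·(-5,-2)/29² = (-0.0832,-0.0333)
o2: d²=416 > ρ²=37 → inactive
o3: d²=290 > ρ²=37 → inactive
F = F_att + ΣF_rep = (20.9168,22.4667)
Δp = p'−p = (2.6146,2.8083); α = Δx/Fx = (17591/6728) / (17591/841) = 1/8
check: Δy/Fy = (37789/13456) / (37789/1682) = 1/8 ✓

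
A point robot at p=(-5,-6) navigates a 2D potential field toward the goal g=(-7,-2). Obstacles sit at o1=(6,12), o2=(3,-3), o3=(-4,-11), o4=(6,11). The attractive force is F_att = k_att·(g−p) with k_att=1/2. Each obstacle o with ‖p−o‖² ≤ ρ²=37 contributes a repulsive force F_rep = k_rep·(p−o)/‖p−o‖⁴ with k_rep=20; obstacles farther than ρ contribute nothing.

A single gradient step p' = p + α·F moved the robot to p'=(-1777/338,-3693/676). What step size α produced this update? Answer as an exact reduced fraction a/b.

α = 1/4

F_att = 1/2·(g−p) = 1/2·(-2,4) = (-1.0000,2.0000)
o1: d²=445 > ρ²=37 → inactive
o2: d²=73 > ρ²=37 → inactive
o3: d²=26 ≤ ρ²=37; F_rep = 20·(-1,5)/26² = (-0.0296,0.1479)
o4: d²=410 > ρ²=37 → inactive
F = F_att + ΣF_rep = (-1.0296,2.1479)
Δp = p'−p = (-0.2574,0.5370); α = Δx/Fx = (-87/338) / (-174/169) = 1/4
check: Δy/Fy = (363/676) / (363/169) = 1/4 ✓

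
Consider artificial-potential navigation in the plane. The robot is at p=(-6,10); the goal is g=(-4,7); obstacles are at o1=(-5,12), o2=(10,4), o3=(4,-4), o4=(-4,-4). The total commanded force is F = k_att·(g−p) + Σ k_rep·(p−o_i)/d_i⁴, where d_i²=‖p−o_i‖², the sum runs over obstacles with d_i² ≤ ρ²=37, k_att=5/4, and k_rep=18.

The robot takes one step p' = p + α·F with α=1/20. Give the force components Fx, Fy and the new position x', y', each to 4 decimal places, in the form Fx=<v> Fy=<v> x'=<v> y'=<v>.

F_att = 5/4·(g−p) = 5/4·(2,-3) = (2.5000,-3.7500)
o1: d²=5 ≤ ρ²=37; F_rep = 18·(-1,-2)/5² = (-0.7200,-1.4400)
o2: d²=292 > ρ²=37 → inactive
o3: d²=296 > ρ²=37 → inactive
o4: d²=200 > ρ²=37 → inactive
F = F_att + ΣF_rep = (1.7800,-5.1900)
p' = p + 1/20·F = (-5.9110,9.7405)

Fx=1.7800 Fy=-5.1900 x'=-5.9110 y'=9.7405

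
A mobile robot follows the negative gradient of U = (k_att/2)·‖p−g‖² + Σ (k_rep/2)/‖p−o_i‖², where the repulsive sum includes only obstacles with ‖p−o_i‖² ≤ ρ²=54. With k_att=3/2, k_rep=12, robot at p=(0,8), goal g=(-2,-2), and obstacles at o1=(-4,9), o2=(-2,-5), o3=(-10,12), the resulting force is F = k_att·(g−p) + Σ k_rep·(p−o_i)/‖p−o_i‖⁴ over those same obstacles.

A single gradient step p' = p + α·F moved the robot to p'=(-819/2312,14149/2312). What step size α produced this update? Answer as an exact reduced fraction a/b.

α = 1/8

F_att = 3/2·(g−p) = 3/2·(-2,-10) = (-3.0000,-15.0000)
o1: d²=17 ≤ ρ²=54; F_rep = 12·(4,-1)/17² = (0.1661,-0.0415)
o2: d²=173 > ρ²=54 → inactive
o3: d²=116 > ρ²=54 → inactive
F = F_att + ΣF_rep = (-2.8339,-15.0415)
Δp = p'−p = (-0.3542,-1.8802); α = Δx/Fx = (-819/2312) / (-819/289) = 1/8
check: Δy/Fy = (-4347/2312) / (-4347/289) = 1/8 ✓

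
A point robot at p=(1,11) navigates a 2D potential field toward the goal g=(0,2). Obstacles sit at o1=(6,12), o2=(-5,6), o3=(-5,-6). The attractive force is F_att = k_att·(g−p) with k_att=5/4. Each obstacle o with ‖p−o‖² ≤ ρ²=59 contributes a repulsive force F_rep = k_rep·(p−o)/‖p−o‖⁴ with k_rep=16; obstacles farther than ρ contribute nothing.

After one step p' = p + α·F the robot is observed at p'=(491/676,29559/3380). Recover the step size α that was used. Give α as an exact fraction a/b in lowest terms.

F_att = 5/4·(g−p) = 5/4·(-1,-9) = (-1.2500,-11.2500)
o1: d²=26 ≤ ρ²=59; F_rep = 16·(-5,-1)/26² = (-0.1183,-0.0237)
o2: d²=61 > ρ²=59 → inactive
o3: d²=325 > ρ²=59 → inactive
F = F_att + ΣF_rep = (-1.3683,-11.2737)
Δp = p'−p = (-0.2737,-2.2547); α = Δx/Fx = (-185/676) / (-925/676) = 1/5
check: Δy/Fy = (-7621/3380) / (-7621/676) = 1/5 ✓

α = 1/5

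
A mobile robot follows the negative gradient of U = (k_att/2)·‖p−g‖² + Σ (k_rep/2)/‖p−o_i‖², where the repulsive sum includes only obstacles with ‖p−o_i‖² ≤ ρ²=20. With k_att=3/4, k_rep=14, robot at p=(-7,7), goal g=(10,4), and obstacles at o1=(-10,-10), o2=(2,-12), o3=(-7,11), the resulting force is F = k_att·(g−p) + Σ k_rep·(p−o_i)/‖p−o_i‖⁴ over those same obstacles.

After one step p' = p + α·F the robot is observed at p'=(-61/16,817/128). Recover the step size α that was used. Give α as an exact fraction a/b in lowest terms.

α = 1/4

F_att = 3/4·(g−p) = 3/4·(17,-3) = (12.7500,-2.2500)
o1: d²=298 > ρ²=20 → inactive
o2: d²=442 > ρ²=20 → inactive
o3: d²=16 ≤ ρ²=20; F_rep = 14·(0,-4)/16² = (0.0000,-0.2188)
F = F_att + ΣF_rep = (12.7500,-2.4688)
Δp = p'−p = (3.1875,-0.6172); α = Δx/Fx = (51/16) / (51/4) = 1/4
check: Δy/Fy = (-79/128) / (-79/32) = 1/4 ✓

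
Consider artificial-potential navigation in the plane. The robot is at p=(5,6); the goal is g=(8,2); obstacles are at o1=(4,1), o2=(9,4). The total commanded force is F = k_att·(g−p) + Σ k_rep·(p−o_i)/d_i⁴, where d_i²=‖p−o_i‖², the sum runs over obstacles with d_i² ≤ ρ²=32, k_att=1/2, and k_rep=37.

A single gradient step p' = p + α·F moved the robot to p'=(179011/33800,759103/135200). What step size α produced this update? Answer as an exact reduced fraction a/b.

F_att = 1/2·(g−p) = 1/2·(3,-4) = (1.5000,-2.0000)
o1: d²=26 ≤ ρ²=32; F_rep = 37·(1,5)/26² = (0.0547,0.2737)
o2: d²=20 ≤ ρ²=32; F_rep = 37·(-4,2)/20² = (-0.3700,0.1850)
F = F_att + ΣF_rep = (1.1847,-1.5413)
Δp = p'−p = (0.2962,-0.3853); α = Δx/Fx = (10011/33800) / (10011/8450) = 1/4
check: Δy/Fy = (-52097/135200) / (-52097/33800) = 1/4 ✓

α = 1/4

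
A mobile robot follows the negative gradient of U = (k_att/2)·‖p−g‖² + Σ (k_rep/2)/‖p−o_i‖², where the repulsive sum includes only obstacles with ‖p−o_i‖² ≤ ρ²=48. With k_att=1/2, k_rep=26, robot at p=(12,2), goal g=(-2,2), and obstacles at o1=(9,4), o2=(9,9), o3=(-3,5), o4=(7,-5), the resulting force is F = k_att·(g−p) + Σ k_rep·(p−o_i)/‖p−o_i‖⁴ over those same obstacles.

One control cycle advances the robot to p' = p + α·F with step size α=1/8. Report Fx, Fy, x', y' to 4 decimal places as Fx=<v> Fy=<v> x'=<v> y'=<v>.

F_att = 1/2·(g−p) = 1/2·(-14,0) = (-7.0000,0.0000)
o1: d²=13 ≤ ρ²=48; F_rep = 26·(3,-2)/13² = (0.4615,-0.3077)
o2: d²=58 > ρ²=48 → inactive
o3: d²=234 > ρ²=48 → inactive
o4: d²=74 > ρ²=48 → inactive
F = F_att + ΣF_rep = (-6.5385,-0.3077)
p' = p + 1/8·F = (11.1827,1.9615)

Fx=-6.5385 Fy=-0.3077 x'=11.1827 y'=1.9615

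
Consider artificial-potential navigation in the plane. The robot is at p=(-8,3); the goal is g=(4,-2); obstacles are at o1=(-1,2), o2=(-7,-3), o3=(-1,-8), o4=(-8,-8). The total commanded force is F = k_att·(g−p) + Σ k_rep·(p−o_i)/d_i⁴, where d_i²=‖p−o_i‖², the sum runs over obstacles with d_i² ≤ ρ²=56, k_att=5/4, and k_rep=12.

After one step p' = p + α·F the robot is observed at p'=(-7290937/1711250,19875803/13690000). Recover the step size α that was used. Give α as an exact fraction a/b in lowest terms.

F_att = 5/4·(g−p) = 5/4·(12,-5) = (15.0000,-6.2500)
o1: d²=50 ≤ ρ²=56; F_rep = 12·(-7,1)/50² = (-0.0336,0.0048)
o2: d²=37 ≤ ρ²=56; F_rep = 12·(-1,6)/37² = (-0.0088,0.0526)
o3: d²=170 > ρ²=56 → inactive
o4: d²=121 > ρ²=56 → inactive
F = F_att + ΣF_rep = (14.9576,-6.1926)
Δp = p'−p = (3.7394,-1.5482); α = Δx/Fx = (6399063/1711250) / (12798126/855625) = 1/4
check: Δy/Fy = (-21194197/13690000) / (-21194197/3422500) = 1/4 ✓

α = 1/4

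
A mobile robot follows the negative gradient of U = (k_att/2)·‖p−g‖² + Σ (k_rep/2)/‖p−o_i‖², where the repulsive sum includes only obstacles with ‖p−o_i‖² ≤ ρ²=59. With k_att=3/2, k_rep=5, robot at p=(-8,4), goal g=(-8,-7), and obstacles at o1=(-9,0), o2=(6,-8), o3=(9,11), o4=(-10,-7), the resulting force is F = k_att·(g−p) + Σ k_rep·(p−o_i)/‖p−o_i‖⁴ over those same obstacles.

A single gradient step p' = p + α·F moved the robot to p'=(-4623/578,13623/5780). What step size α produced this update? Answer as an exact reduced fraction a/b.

α = 1/10

F_att = 3/2·(g−p) = 3/2·(0,-11) = (0.0000,-16.5000)
o1: d²=17 ≤ ρ²=59; F_rep = 5·(1,4)/17² = (0.0173,0.0692)
o2: d²=340 > ρ²=59 → inactive
o3: d²=338 > ρ²=59 → inactive
o4: d²=125 > ρ²=59 → inactive
F = F_att + ΣF_rep = (0.0173,-16.4308)
Δp = p'−p = (0.0017,-1.6431); α = Δx/Fx = (1/578) / (5/289) = 1/10
check: Δy/Fy = (-9497/5780) / (-9497/578) = 1/10 ✓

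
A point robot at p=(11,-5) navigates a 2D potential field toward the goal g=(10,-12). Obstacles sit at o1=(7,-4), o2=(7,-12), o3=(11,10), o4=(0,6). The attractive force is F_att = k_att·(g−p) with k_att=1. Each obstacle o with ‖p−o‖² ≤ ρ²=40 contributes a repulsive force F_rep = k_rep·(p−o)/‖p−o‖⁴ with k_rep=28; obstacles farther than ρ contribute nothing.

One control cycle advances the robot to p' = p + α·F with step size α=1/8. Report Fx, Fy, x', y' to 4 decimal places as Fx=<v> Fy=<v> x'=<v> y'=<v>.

F_att = 1·(g−p) = 1·(-1,-7) = (-1.0000,-7.0000)
o1: d²=17 ≤ ρ²=40; F_rep = 28·(4,-1)/17² = (0.3875,-0.0969)
o2: d²=65 > ρ²=40 → inactive
o3: d²=225 > ρ²=40 → inactive
o4: d²=242 > ρ²=40 → inactive
F = F_att + ΣF_rep = (-0.6125,-7.0969)
p' = p + 1/8·F = (10.9234,-5.8871)

Fx=-0.6125 Fy=-7.0969 x'=10.9234 y'=-5.8871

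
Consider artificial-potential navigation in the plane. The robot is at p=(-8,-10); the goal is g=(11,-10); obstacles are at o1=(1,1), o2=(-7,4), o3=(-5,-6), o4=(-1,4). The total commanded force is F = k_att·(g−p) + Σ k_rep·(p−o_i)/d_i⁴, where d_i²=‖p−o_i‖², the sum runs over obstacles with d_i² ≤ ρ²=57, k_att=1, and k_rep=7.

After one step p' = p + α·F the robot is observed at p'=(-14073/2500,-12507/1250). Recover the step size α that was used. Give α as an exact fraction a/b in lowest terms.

F_att = 1·(g−p) = 1·(19,0) = (19.0000,0.0000)
o1: d²=202 > ρ²=57 → inactive
o2: d²=197 > ρ²=57 → inactive
o3: d²=25 ≤ ρ²=57; F_rep = 7·(-3,-4)/25² = (-0.0336,-0.0448)
o4: d²=245 > ρ²=57 → inactive
F = F_att + ΣF_rep = (18.9664,-0.0448)
Δp = p'−p = (2.3708,-0.0056); α = Δx/Fx = (5927/2500) / (11854/625) = 1/8
check: Δy/Fy = (-7/1250) / (-28/625) = 1/8 ✓

α = 1/8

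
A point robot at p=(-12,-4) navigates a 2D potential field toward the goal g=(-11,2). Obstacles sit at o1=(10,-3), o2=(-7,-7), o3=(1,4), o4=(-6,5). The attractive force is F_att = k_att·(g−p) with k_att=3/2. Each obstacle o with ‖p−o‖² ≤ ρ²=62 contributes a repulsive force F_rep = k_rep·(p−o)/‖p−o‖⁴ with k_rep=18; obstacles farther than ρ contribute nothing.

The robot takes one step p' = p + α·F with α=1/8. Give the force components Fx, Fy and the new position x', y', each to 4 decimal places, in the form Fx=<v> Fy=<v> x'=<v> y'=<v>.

Fx=1.4221 Fy=9.0467 x'=-11.8222 y'=-2.8692

F_att = 3/2·(g−p) = 3/2·(1,6) = (1.5000,9.0000)
o1: d²=485 > ρ²=62 → inactive
o2: d²=34 ≤ ρ²=62; F_rep = 18·(-5,3)/34² = (-0.0779,0.0467)
o3: d²=233 > ρ²=62 → inactive
o4: d²=117 > ρ²=62 → inactive
F = F_att + ΣF_rep = (1.4221,9.0467)
p' = p + 1/8·F = (-11.8222,-2.8692)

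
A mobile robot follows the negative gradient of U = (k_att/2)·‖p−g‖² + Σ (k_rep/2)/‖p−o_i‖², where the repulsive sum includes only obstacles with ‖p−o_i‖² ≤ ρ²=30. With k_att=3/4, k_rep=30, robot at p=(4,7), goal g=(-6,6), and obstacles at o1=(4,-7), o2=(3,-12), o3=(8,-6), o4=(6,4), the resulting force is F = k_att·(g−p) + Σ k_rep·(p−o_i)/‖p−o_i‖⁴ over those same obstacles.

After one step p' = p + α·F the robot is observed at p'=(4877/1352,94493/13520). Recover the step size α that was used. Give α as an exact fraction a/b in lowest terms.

α = 1/20

F_att = 3/4·(g−p) = 3/4·(-10,-1) = (-7.5000,-0.7500)
o1: d²=196 > ρ²=30 → inactive
o2: d²=362 > ρ²=30 → inactive
o3: d²=185 > ρ²=30 → inactive
o4: d²=13 ≤ ρ²=30; F_rep = 30·(-2,3)/13² = (-0.3550,0.5325)
F = F_att + ΣF_rep = (-7.8550,-0.2175)
Δp = p'−p = (-0.3928,-0.0109); α = Δx/Fx = (-531/1352) / (-2655/338) = 1/20
check: Δy/Fy = (-147/13520) / (-147/676) = 1/20 ✓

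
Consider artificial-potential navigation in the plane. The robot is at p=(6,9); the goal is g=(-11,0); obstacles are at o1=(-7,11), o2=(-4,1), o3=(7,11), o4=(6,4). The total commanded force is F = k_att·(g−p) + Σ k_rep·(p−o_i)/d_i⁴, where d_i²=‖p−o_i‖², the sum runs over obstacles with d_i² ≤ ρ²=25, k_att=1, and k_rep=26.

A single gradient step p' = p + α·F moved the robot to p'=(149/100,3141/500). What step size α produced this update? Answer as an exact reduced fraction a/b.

F_att = 1·(g−p) = 1·(-17,-9) = (-17.0000,-9.0000)
o1: d²=173 > ρ²=25 → inactive
o2: d²=164 > ρ²=25 → inactive
o3: d²=5 ≤ ρ²=25; F_rep = 26·(-1,-2)/5² = (-1.0400,-2.0800)
o4: d²=25 ≤ ρ²=25; F_rep = 26·(0,5)/25² = (0.0000,0.2080)
F = F_att + ΣF_rep = (-18.0400,-10.8720)
Δp = p'−p = (-4.5100,-2.7180); α = Δx/Fx = (-451/100) / (-451/25) = 1/4
check: Δy/Fy = (-1359/500) / (-1359/125) = 1/4 ✓

α = 1/4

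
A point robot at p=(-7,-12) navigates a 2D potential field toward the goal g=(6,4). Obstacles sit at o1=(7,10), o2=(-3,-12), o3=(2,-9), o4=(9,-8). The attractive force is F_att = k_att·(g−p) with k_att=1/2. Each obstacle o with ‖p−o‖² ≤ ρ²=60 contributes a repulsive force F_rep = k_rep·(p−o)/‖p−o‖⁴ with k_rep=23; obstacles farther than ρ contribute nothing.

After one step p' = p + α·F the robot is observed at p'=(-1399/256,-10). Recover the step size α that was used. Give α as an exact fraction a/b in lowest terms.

α = 1/4

F_att = 1/2·(g−p) = 1/2·(13,16) = (6.5000,8.0000)
o1: d²=680 > ρ²=60 → inactive
o2: d²=16 ≤ ρ²=60; F_rep = 23·(-4,0)/16² = (-0.3594,0.0000)
o3: d²=90 > ρ²=60 → inactive
o4: d²=272 > ρ²=60 → inactive
F = F_att + ΣF_rep = (6.1406,8.0000)
Δp = p'−p = (1.5352,2.0000); α = Δx/Fx = (393/256) / (393/64) = 1/4
check: Δy/Fy = (2) / (8) = 1/4 ✓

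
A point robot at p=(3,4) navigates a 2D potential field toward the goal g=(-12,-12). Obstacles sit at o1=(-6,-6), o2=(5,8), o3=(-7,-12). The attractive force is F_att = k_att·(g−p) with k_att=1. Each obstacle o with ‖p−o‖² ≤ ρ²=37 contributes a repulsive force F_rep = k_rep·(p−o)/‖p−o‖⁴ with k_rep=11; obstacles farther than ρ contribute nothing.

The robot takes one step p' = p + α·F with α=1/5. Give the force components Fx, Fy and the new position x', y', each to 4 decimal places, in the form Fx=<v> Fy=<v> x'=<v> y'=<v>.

Fx=-15.0550 Fy=-16.1100 x'=-0.0110 y'=0.7780

F_att = 1·(g−p) = 1·(-15,-16) = (-15.0000,-16.0000)
o1: d²=181 > ρ²=37 → inactive
o2: d²=20 ≤ ρ²=37; F_rep = 11·(-2,-4)/20² = (-0.0550,-0.1100)
o3: d²=356 > ρ²=37 → inactive
F = F_att + ΣF_rep = (-15.0550,-16.1100)
p' = p + 1/5·F = (-0.0110,0.7780)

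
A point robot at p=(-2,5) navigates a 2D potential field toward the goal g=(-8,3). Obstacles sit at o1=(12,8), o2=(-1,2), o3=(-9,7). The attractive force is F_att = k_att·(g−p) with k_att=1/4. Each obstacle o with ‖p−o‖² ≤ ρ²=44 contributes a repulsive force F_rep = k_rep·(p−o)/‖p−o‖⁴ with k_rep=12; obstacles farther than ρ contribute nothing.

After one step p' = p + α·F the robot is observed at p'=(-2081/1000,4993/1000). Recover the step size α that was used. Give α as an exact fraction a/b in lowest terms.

F_att = 1/4·(g−p) = 1/4·(-6,-2) = (-1.5000,-0.5000)
o1: d²=205 > ρ²=44 → inactive
o2: d²=10 ≤ ρ²=44; F_rep = 12·(-1,3)/10² = (-0.1200,0.3600)
o3: d²=53 > ρ²=44 → inactive
F = F_att + ΣF_rep = (-1.6200,-0.1400)
Δp = p'−p = (-0.0810,-0.0070); α = Δx/Fx = (-81/1000) / (-81/50) = 1/20
check: Δy/Fy = (-7/1000) / (-7/50) = 1/20 ✓

α = 1/20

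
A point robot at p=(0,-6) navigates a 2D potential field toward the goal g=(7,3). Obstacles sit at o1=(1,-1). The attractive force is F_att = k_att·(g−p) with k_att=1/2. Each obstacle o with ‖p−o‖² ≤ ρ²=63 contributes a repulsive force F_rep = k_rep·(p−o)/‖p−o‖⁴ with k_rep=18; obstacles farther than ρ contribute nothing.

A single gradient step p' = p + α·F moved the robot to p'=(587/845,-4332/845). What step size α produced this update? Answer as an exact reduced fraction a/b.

F_att = 1/2·(g−p) = 1/2·(7,9) = (3.5000,4.5000)
o1: d²=26 ≤ ρ²=63; F_rep = 18·(-1,-5)/26² = (-0.0266,-0.1331)
F = F_att + ΣF_rep = (3.4734,4.3669)
Δp = p'−p = (0.6947,0.8734); α = Δx/Fx = (587/845) / (587/169) = 1/5
check: Δy/Fy = (738/845) / (738/169) = 1/5 ✓

α = 1/5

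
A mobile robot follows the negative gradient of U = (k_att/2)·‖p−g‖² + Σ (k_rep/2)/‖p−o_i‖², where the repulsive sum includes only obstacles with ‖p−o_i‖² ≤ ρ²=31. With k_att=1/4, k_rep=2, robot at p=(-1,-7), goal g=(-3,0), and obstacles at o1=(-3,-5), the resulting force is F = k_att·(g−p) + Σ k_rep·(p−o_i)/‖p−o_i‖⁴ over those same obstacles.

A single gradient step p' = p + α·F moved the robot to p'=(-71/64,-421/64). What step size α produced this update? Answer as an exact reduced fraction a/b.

α = 1/4

F_att = 1/4·(g−p) = 1/4·(-2,7) = (-0.5000,1.7500)
o1: d²=8 ≤ ρ²=31; F_rep = 2·(2,-2)/8² = (0.0625,-0.0625)
F = F_att + ΣF_rep = (-0.4375,1.6875)
Δp = p'−p = (-0.1094,0.4219); α = Δx/Fx = (-7/64) / (-7/16) = 1/4
check: Δy/Fy = (27/64) / (27/16) = 1/4 ✓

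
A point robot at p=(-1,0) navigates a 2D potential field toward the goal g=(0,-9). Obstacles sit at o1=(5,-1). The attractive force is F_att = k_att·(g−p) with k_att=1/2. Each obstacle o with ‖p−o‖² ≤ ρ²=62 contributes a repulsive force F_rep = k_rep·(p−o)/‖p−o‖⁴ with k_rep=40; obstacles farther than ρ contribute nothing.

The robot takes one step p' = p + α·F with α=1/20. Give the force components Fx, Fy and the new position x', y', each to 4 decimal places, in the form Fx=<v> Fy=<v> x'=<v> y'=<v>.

Fx=0.3247 Fy=-4.4708 x'=-0.9838 y'=-0.2235

F_att = 1/2·(g−p) = 1/2·(1,-9) = (0.5000,-4.5000)
o1: d²=37 ≤ ρ²=62; F_rep = 40·(-6,1)/37² = (-0.1753,0.0292)
F = F_att + ΣF_rep = (0.3247,-4.4708)
p' = p + 1/20·F = (-0.9838,-0.2235)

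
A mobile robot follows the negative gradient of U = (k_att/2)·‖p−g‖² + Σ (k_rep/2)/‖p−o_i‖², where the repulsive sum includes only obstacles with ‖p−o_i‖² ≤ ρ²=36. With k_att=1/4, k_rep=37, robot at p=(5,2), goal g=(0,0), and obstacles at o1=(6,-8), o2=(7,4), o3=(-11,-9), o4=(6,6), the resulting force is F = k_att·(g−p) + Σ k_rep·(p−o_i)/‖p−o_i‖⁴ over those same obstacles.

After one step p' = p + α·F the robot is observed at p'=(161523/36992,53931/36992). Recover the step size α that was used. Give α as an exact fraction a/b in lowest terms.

F_att = 1/4·(g−p) = 1/4·(-5,-2) = (-1.2500,-0.5000)
o1: d²=101 > ρ²=36 → inactive
o2: d²=8 ≤ ρ²=36; F_rep = 37·(-2,-2)/8² = (-1.1562,-1.1562)
o3: d²=377 > ρ²=36 → inactive
o4: d²=17 ≤ ρ²=36; F_rep = 37·(-1,-4)/17² = (-0.1280,-0.5121)
F = F_att + ΣF_rep = (-2.5343,-2.1684)
Δp = p'−p = (-0.6336,-0.5421); α = Δx/Fx = (-23437/36992) / (-23437/9248) = 1/4
check: Δy/Fy = (-20053/36992) / (-20053/9248) = 1/4 ✓

α = 1/4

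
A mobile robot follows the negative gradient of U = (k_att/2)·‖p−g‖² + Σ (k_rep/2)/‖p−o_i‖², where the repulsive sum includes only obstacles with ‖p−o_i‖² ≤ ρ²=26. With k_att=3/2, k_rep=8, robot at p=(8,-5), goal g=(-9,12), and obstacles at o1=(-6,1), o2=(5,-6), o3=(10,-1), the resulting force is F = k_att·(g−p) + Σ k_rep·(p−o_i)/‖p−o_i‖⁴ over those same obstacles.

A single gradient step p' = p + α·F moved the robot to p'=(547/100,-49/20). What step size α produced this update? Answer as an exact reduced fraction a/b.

F_att = 3/2·(g−p) = 3/2·(-17,17) = (-25.5000,25.5000)
o1: d²=232 > ρ²=26 → inactive
o2: d²=10 ≤ ρ²=26; F_rep = 8·(3,1)/10² = (0.2400,0.0800)
o3: d²=20 ≤ ρ²=26; F_rep = 8·(-2,-4)/20² = (-0.0400,-0.0800)
F = F_att + ΣF_rep = (-25.3000,25.5000)
Δp = p'−p = (-2.5300,2.5500); α = Δx/Fx = (-253/100) / (-253/10) = 1/10
check: Δy/Fy = (51/20) / (51/2) = 1/10 ✓

α = 1/10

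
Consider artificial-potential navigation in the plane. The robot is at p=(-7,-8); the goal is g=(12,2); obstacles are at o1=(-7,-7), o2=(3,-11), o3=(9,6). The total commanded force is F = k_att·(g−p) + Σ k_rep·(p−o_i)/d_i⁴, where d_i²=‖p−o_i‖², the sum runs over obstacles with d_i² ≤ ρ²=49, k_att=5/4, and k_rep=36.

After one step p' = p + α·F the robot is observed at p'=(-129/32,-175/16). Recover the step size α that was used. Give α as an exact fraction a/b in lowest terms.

F_att = 5/4·(g−p) = 5/4·(19,10) = (23.7500,12.5000)
o1: d²=1 ≤ ρ²=49; F_rep = 36·(0,-1)/1² = (0.0000,-36.0000)
o2: d²=109 > ρ²=49 → inactive
o3: d²=452 > ρ²=49 → inactive
F = F_att + ΣF_rep = (23.7500,-23.5000)
Δp = p'−p = (2.9688,-2.9375); α = Δx/Fx = (95/32) / (95/4) = 1/8
check: Δy/Fy = (-47/16) / (-47/2) = 1/8 ✓

α = 1/8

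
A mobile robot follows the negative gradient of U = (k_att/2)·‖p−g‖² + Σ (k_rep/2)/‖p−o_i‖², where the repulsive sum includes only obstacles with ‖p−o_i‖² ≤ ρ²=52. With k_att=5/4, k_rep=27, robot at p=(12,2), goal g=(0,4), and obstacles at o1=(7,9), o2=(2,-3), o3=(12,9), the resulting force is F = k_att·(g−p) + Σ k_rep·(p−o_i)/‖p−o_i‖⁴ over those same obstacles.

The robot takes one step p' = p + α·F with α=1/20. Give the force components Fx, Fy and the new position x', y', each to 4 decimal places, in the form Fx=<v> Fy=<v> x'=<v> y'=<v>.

F_att = 5/4·(g−p) = 5/4·(-12,2) = (-15.0000,2.5000)
o1: d²=74 > ρ²=52 → inactive
o2: d²=125 > ρ²=52 → inactive
o3: d²=49 ≤ ρ²=52; F_rep = 27·(0,-7)/49² = (0.0000,-0.0787)
F = F_att + ΣF_rep = (-15.0000,2.4213)
p' = p + 1/20·F = (11.2500,2.1211)

Fx=-15.0000 Fy=2.4213 x'=11.2500 y'=2.1211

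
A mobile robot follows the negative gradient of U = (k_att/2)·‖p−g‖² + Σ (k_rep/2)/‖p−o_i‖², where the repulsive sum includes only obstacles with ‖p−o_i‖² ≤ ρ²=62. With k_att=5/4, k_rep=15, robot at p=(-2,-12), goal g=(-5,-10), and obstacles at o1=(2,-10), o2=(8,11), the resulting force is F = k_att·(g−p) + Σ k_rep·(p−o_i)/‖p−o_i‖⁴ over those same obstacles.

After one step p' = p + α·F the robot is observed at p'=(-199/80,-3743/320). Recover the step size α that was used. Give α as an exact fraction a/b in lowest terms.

α = 1/8

F_att = 5/4·(g−p) = 5/4·(-3,2) = (-3.7500,2.5000)
o1: d²=20 ≤ ρ²=62; F_rep = 15·(-4,-2)/20² = (-0.1500,-0.0750)
o2: d²=629 > ρ²=62 → inactive
F = F_att + ΣF_rep = (-3.9000,2.4250)
Δp = p'−p = (-0.4875,0.3031); α = Δx/Fx = (-39/80) / (-39/10) = 1/8
check: Δy/Fy = (97/320) / (97/40) = 1/8 ✓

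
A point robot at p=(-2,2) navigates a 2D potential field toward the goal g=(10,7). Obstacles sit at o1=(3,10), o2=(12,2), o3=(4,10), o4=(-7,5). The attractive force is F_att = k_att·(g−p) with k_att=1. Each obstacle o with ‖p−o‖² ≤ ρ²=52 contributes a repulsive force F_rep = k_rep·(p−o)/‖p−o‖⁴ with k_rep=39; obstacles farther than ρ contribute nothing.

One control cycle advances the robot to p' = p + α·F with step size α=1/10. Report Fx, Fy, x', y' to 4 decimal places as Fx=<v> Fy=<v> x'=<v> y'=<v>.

F_att = 1·(g−p) = 1·(12,5) = (12.0000,5.0000)
o1: d²=89 > ρ²=52 → inactive
o2: d²=196 > ρ²=52 → inactive
o3: d²=100 > ρ²=52 → inactive
o4: d²=34 ≤ ρ²=52; F_rep = 39·(5,-3)/34² = (0.1687,-0.1012)
F = F_att + ΣF_rep = (12.1687,4.8988)
p' = p + 1/10·F = (-0.7831,2.4899)

Fx=12.1687 Fy=4.8988 x'=-0.7831 y'=2.4899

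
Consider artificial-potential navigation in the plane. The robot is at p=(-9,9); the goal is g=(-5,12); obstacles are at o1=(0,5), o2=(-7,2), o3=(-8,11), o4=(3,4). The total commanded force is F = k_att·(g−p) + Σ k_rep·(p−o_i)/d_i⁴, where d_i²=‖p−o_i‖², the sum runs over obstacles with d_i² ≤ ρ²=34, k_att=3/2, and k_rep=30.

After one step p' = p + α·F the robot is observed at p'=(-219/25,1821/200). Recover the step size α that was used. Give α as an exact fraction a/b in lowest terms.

α = 1/20

F_att = 3/2·(g−p) = 3/2·(4,3) = (6.0000,4.5000)
o1: d²=97 > ρ²=34 → inactive
o2: d²=53 > ρ²=34 → inactive
o3: d²=5 ≤ ρ²=34; F_rep = 30·(-1,-2)/5² = (-1.2000,-2.4000)
o4: d²=169 > ρ²=34 → inactive
F = F_att + ΣF_rep = (4.8000,2.1000)
Δp = p'−p = (0.2400,0.1050); α = Δx/Fx = (6/25) / (24/5) = 1/20
check: Δy/Fy = (21/200) / (21/10) = 1/20 ✓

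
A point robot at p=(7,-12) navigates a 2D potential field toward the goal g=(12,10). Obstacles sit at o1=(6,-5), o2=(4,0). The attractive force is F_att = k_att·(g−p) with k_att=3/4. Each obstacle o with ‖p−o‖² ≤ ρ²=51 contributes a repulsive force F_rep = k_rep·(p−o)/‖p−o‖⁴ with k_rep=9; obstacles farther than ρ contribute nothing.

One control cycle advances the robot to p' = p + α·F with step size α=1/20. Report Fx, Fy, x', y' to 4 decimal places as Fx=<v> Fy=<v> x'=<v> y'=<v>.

Fx=3.7536 Fy=16.4748 x'=7.1877 y'=-11.1763

F_att = 3/4·(g−p) = 3/4·(5,22) = (3.7500,16.5000)
o1: d²=50 ≤ ρ²=51; F_rep = 9·(1,-7)/50² = (0.0036,-0.0252)
o2: d²=153 > ρ²=51 → inactive
F = F_att + ΣF_rep = (3.7536,16.4748)
p' = p + 1/20·F = (7.1877,-11.1763)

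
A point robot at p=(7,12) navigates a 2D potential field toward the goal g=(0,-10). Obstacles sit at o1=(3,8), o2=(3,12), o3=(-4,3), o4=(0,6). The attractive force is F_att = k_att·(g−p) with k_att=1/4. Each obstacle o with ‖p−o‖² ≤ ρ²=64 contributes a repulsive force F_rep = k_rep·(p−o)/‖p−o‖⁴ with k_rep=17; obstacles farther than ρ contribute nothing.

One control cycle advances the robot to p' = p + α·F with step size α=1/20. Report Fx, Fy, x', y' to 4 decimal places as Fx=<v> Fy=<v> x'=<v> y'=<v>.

Fx=-1.4180 Fy=-5.4336 x'=6.9291 y'=11.7283

F_att = 1/4·(g−p) = 1/4·(-7,-22) = (-1.7500,-5.5000)
o1: d²=32 ≤ ρ²=64; F_rep = 17·(4,4)/32² = (0.0664,0.0664)
o2: d²=16 ≤ ρ²=64; F_rep = 17·(4,0)/16² = (0.2656,0.0000)
o3: d²=202 > ρ²=64 → inactive
o4: d²=85 > ρ²=64 → inactive
F = F_att + ΣF_rep = (-1.4180,-5.4336)
p' = p + 1/20·F = (6.9291,11.7283)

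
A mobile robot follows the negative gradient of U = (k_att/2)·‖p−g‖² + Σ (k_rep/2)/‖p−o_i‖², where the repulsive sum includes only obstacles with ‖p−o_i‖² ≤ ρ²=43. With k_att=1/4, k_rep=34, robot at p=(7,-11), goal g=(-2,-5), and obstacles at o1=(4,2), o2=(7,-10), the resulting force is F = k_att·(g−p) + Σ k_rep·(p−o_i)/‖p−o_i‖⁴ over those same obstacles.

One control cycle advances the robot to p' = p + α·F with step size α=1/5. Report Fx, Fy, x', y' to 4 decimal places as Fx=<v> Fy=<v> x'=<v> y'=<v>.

F_att = 1/4·(g−p) = 1/4·(-9,6) = (-2.2500,1.5000)
o1: d²=178 > ρ²=43 → inactive
o2: d²=1 ≤ ρ²=43; F_rep = 34·(0,-1)/1² = (0.0000,-34.0000)
F = F_att + ΣF_rep = (-2.2500,-32.5000)
p' = p + 1/5·F = (6.5500,-17.5000)

Fx=-2.2500 Fy=-32.5000 x'=6.5500 y'=-17.5000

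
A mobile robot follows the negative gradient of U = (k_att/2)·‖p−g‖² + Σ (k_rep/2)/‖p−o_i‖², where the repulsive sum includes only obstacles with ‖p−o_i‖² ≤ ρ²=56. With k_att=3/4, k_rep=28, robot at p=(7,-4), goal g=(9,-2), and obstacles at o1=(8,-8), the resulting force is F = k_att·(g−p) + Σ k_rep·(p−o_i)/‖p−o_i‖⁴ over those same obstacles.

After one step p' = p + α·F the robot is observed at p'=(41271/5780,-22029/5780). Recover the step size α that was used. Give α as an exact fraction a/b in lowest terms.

F_att = 3/4·(g−p) = 3/4·(2,2) = (1.5000,1.5000)
o1: d²=17 ≤ ρ²=56; F_rep = 28·(-1,4)/17² = (-0.0969,0.3875)
F = F_att + ΣF_rep = (1.4031,1.8875)
Δp = p'−p = (0.1403,0.1888); α = Δx/Fx = (811/5780) / (811/578) = 1/10
check: Δy/Fy = (1091/5780) / (1091/578) = 1/10 ✓

α = 1/10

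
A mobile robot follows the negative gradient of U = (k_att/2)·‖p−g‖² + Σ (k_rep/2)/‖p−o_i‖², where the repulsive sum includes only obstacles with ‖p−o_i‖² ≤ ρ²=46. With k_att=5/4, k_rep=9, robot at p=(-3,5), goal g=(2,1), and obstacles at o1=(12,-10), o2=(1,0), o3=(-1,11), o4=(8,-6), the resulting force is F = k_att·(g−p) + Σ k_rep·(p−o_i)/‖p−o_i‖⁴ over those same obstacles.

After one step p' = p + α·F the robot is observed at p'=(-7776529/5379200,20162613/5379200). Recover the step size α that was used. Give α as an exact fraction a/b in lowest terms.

α = 1/4

F_att = 5/4·(g−p) = 5/4·(5,-4) = (6.2500,-5.0000)
o1: d²=450 > ρ²=46 → inactive
o2: d²=41 ≤ ρ²=46; F_rep = 9·(-4,5)/41² = (-0.0214,0.0268)
o3: d²=40 ≤ ρ²=46; F_rep = 9·(-2,-6)/40² = (-0.0112,-0.0338)
o4: d²=242 > ρ²=46 → inactive
F = F_att + ΣF_rep = (6.2173,-5.0070)
Δp = p'−p = (1.5543,-1.2517); α = Δx/Fx = (8361071/5379200) / (8361071/1344800) = 1/4
check: Δy/Fy = (-6733387/5379200) / (-6733387/1344800) = 1/4 ✓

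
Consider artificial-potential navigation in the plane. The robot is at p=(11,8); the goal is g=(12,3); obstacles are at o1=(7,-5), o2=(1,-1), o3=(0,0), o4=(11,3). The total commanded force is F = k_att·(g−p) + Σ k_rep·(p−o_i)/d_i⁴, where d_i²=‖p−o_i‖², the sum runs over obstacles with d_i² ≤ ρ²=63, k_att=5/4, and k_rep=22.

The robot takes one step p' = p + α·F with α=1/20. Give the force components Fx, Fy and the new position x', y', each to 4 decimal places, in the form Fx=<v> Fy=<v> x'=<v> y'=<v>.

Fx=1.2500 Fy=-6.0740 x'=11.0625 y'=7.6963

F_att = 5/4·(g−p) = 5/4·(1,-5) = (1.2500,-6.2500)
o1: d²=185 > ρ²=63 → inactive
o2: d²=181 > ρ²=63 → inactive
o3: d²=185 > ρ²=63 → inactive
o4: d²=25 ≤ ρ²=63; F_rep = 22·(0,5)/25² = (0.0000,0.1760)
F = F_att + ΣF_rep = (1.2500,-6.0740)
p' = p + 1/20·F = (11.0625,7.6963)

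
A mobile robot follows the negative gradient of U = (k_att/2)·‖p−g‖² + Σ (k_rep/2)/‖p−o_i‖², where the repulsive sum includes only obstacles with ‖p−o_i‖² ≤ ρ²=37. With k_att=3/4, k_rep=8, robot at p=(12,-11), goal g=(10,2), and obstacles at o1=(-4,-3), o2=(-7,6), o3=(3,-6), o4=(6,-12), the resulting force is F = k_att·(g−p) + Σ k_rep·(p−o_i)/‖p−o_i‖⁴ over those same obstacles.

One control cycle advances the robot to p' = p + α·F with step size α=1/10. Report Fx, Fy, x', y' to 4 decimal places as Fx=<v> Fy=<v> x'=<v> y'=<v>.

F_att = 3/4·(g−p) = 3/4·(-2,13) = (-1.5000,9.7500)
o1: d²=320 > ρ²=37 → inactive
o2: d²=650 > ρ²=37 → inactive
o3: d²=106 > ρ²=37 → inactive
o4: d²=37 ≤ ρ²=37; F_rep = 8·(6,1)/37² = (0.0351,0.0058)
F = F_att + ΣF_rep = (-1.4649,9.7558)
p' = p + 1/10·F = (11.8535,-10.0244)

Fx=-1.4649 Fy=9.7558 x'=11.8535 y'=-10.0244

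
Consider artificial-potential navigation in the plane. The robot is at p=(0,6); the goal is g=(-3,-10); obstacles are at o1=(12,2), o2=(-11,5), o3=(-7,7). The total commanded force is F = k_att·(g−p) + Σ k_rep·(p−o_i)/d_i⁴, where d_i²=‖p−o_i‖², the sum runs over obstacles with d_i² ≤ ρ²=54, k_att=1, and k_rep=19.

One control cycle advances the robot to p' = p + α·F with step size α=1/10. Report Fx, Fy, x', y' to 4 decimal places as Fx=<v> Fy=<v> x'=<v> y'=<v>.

F_att = 1·(g−p) = 1·(-3,-16) = (-3.0000,-16.0000)
o1: d²=160 > ρ²=54 → inactive
o2: d²=122 > ρ²=54 → inactive
o3: d²=50 ≤ ρ²=54; F_rep = 19·(7,-1)/50² = (0.0532,-0.0076)
F = F_att + ΣF_rep = (-2.9468,-16.0076)
p' = p + 1/10·F = (-0.2947,4.3992)

Fx=-2.9468 Fy=-16.0076 x'=-0.2947 y'=4.3992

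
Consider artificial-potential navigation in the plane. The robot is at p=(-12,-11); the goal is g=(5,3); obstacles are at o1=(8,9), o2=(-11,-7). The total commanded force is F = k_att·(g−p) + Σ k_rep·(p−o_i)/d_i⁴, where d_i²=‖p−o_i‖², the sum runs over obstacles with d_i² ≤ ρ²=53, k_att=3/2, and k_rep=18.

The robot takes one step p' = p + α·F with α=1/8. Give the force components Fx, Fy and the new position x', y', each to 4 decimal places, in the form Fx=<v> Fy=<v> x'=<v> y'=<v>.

Fx=25.4377 Fy=20.7509 x'=-8.8203 y'=-8.4061

F_att = 3/2·(g−p) = 3/2·(17,14) = (25.5000,21.0000)
o1: d²=800 > ρ²=53 → inactive
o2: d²=17 ≤ ρ²=53; F_rep = 18·(-1,-4)/17² = (-0.0623,-0.2491)
F = F_att + ΣF_rep = (25.4377,20.7509)
p' = p + 1/8·F = (-8.8203,-8.4061)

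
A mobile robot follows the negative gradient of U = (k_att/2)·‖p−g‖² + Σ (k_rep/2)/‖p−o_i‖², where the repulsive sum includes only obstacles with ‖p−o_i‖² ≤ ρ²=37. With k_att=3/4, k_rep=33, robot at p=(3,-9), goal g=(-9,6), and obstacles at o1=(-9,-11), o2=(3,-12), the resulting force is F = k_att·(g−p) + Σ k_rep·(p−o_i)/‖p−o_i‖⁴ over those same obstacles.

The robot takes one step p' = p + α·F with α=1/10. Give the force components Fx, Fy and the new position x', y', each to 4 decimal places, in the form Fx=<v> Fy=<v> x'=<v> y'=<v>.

Fx=-9.0000 Fy=12.4722 x'=2.1000 y'=-7.7528

F_att = 3/4·(g−p) = 3/4·(-12,15) = (-9.0000,11.2500)
o1: d²=148 > ρ²=37 → inactive
o2: d²=9 ≤ ρ²=37; F_rep = 33·(0,3)/9² = (0.0000,1.2222)
F = F_att + ΣF_rep = (-9.0000,12.4722)
p' = p + 1/10·F = (2.1000,-7.7528)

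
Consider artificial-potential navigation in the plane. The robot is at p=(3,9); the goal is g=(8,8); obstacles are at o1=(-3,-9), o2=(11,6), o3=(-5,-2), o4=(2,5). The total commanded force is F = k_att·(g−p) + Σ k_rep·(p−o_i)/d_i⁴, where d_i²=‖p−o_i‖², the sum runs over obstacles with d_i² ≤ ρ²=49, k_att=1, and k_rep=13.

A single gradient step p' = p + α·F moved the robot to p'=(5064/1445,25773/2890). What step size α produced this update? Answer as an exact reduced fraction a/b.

α = 1/10

F_att = 1·(g−p) = 1·(5,-1) = (5.0000,-1.0000)
o1: d²=360 > ρ²=49 → inactive
o2: d²=73 > ρ²=49 → inactive
o3: d²=185 > ρ²=49 → inactive
o4: d²=17 ≤ ρ²=49; F_rep = 13·(1,4)/17² = (0.0450,0.1799)
F = F_att + ΣF_rep = (5.0450,-0.8201)
Δp = p'−p = (0.5045,-0.0820); α = Δx/Fx = (729/1445) / (1458/289) = 1/10
check: Δy/Fy = (-237/2890) / (-237/289) = 1/10 ✓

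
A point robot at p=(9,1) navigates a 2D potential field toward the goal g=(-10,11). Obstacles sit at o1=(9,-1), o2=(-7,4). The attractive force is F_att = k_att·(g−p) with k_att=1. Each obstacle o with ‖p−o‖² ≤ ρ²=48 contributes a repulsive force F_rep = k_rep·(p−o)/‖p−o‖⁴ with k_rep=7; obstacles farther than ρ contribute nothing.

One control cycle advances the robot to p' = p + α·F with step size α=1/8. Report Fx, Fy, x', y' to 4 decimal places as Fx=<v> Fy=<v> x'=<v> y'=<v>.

F_att = 1·(g−p) = 1·(-19,10) = (-19.0000,10.0000)
o1: d²=4 ≤ ρ²=48; F_rep = 7·(0,2)/4² = (0.0000,0.8750)
o2: d²=265 > ρ²=48 → inactive
F = F_att + ΣF_rep = (-19.0000,10.8750)
p' = p + 1/8·F = (6.6250,2.3594)

Fx=-19.0000 Fy=10.8750 x'=6.6250 y'=2.3594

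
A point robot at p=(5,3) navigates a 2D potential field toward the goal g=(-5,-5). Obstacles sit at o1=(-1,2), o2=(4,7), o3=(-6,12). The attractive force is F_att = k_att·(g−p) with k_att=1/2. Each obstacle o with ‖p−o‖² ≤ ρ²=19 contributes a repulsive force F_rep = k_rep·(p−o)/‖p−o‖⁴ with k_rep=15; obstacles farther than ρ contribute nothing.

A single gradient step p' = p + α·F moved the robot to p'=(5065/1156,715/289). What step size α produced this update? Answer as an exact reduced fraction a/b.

α = 1/8

F_att = 1/2·(g−p) = 1/2·(-10,-8) = (-5.0000,-4.0000)
o1: d²=37 > ρ²=19 → inactive
o2: d²=17 ≤ ρ²=19; F_rep = 15·(1,-4)/17² = (0.0519,-0.2076)
o3: d²=202 > ρ²=19 → inactive
F = F_att + ΣF_rep = (-4.9481,-4.2076)
Δp = p'−p = (-0.6185,-0.5260); α = Δx/Fx = (-715/1156) / (-1430/289) = 1/8
check: Δy/Fy = (-152/289) / (-1216/289) = 1/8 ✓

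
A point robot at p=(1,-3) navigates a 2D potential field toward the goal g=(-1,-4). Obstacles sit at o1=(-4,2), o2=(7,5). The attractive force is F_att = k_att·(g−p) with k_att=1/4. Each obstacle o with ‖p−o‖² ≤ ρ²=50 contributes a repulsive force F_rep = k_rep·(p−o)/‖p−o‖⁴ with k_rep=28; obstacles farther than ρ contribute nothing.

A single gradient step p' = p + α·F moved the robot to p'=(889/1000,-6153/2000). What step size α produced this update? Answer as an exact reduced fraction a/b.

α = 1/4

F_att = 1/4·(g−p) = 1/4·(-2,-1) = (-0.5000,-0.2500)
o1: d²=50 ≤ ρ²=50; F_rep = 28·(5,-5)/50² = (0.0560,-0.0560)
o2: d²=100 > ρ²=50 → inactive
F = F_att + ΣF_rep = (-0.4440,-0.3060)
Δp = p'−p = (-0.1110,-0.0765); α = Δx/Fx = (-111/1000) / (-111/250) = 1/4
check: Δy/Fy = (-153/2000) / (-153/500) = 1/4 ✓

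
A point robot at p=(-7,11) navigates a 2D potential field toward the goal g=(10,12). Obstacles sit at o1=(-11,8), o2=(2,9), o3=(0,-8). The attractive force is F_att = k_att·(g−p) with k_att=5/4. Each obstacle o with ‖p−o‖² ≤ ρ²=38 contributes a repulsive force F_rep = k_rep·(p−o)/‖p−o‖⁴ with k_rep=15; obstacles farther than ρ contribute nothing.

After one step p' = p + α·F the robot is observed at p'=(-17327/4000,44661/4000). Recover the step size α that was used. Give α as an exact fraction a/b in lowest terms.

F_att = 5/4·(g−p) = 5/4·(17,1) = (21.2500,1.2500)
o1: d²=25 ≤ ρ²=38; F_rep = 15·(4,3)/25² = (0.0960,0.0720)
o2: d²=85 > ρ²=38 → inactive
o3: d²=410 > ρ²=38 → inactive
F = F_att + ΣF_rep = (21.3460,1.3220)
Δp = p'−p = (2.6683,0.1653); α = Δx/Fx = (10673/4000) / (10673/500) = 1/8
check: Δy/Fy = (661/4000) / (661/500) = 1/8 ✓

α = 1/8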